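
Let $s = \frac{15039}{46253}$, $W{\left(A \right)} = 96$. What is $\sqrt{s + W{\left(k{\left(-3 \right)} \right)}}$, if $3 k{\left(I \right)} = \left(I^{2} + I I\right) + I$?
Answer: $\frac{\sqrt{206072239731}}{46253} \approx 9.8145$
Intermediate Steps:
$k{\left(I \right)} = \frac{I}{3} + \frac{2 I^{2}}{3}$ ($k{\left(I \right)} = \frac{\left(I^{2} + I I\right) + I}{3} = \frac{\left(I^{2} + I^{2}\right) + I}{3} = \frac{2 I^{2} + I}{3} = \frac{I + 2 I^{2}}{3} = \frac{I}{3} + \frac{2 I^{2}}{3}$)
$s = \frac{15039}{46253}$ ($s = 15039 \cdot \frac{1}{46253} = \frac{15039}{46253} \approx 0.32515$)
$\sqrt{s + W{\left(k{\left(-3 \right)} \right)}} = \sqrt{\frac{15039}{46253} + 96} = \sqrt{\frac{4455327}{46253}} = \frac{\sqrt{206072239731}}{46253}$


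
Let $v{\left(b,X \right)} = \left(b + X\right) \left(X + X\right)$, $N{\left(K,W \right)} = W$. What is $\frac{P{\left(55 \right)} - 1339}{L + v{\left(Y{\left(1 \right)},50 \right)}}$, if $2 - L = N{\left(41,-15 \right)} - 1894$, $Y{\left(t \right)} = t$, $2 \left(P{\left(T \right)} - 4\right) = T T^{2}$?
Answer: $\frac{163705}{14022} \approx 11.675$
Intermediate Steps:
$P{\left(T \right)} = 4 + \frac{T^{3}}{2}$ ($P{\left(T \right)} = 4 + \frac{T T^{2}}{2} = 4 + \frac{T^{3}}{2}$)
$L = 1911$ ($L = 2 - \left(-15 - 1894\right) = 2 - -1909 = 2 + 1909 = 1911$)
$v{\left(b,X \right)} = 2 X \left(X + b\right)$ ($v{\left(b,X \right)} = \left(X + b\right) 2 X = 2 X \left(X + b\right)$)
$\frac{P{\left(55 \right)} - 1339}{L + v{\left(Y{\left(1 \right)},50 \right)}} = \frac{\left(4 + \frac{55^{3}}{2}\right) - 1339}{1911 + 2 \cdot 50 \left(50 + 1\right)} = \frac{\left(4 + \frac{1}{2} \cdot 166375\right) - 1339}{1911 + 2 \cdot 50 \cdot 51} = \frac{\left(4 + \frac{166375}{2}\right) - 1339}{1911 + 5100} = \frac{\frac{166383}{2} - 1339}{7011} = \frac{163705}{2} \cdot \frac{1}{7011} = \frac{163705}{14022}$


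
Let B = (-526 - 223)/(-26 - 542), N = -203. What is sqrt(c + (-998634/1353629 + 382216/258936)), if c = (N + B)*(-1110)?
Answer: sqrt(8665048734999471593872321589835)/6221433197706 ≈ 473.15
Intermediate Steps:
B = 749/568 (B = -749/(-568) = -749*(-1/568) = 749/568 ≈ 1.3187)
c = 63578025/284 (c = (-203 + 749/568)*(-1110) = -114555/568*(-1110) = 63578025/284 ≈ 2.2387e+5)
sqrt(c + (-998634/1353629 + 382216/258936)) = sqrt(63578025/284 + (-998634/1353629 + 382216/258936)) = sqrt(63578025/284 + (-998634*1/1353629 + 382216*(1/258936))) = sqrt(63578025/284 + (-998634/1353629 + 47777/32367)) = sqrt(63578025/284 + 32349546055/43812909843) = sqrt(2785547464592079695/12442866395412) = sqrt(8665048734999471593872321589835)/6221433197706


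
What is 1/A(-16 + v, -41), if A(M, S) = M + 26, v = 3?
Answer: 1/13 ≈ 0.076923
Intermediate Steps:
A(M, S) = 26 + M
1/A(-16 + v, -41) = 1/(26 + (-16 + 3)) = 1/(26 - 13) = 1/13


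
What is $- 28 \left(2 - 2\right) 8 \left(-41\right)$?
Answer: $0$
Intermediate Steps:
$- 28 \left(2 - 2\right) 8 \left(-41\right) = - 28 \cdot 0 \cdot 8 \left(-41\right) = \left(-28\right) 0 \left(-41\right) = 0 \left(-41\right) = 0$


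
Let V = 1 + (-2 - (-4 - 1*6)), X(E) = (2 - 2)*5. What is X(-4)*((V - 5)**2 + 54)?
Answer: 0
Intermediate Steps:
X(E) = 0 (X(E) = 0*5 = 0)
V = 9 (V = 1 + (-2 - (-4 - 6)) = 1 + (-2 - 1*(-10)) = 1 + (-2 + 10) = 1 + 8 = 9)
X(-4)*((V - 5)**2 + 54) = 0*((9 - 5)**2 + 54) = 0*(4**2 + 54) = 0*(16 + 54) = 0*70 = 0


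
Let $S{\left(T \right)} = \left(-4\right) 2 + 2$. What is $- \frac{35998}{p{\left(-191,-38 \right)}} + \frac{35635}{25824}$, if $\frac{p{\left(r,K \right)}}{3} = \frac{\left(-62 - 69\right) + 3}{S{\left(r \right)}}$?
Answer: $- \frac{7244779}{12912} \approx -561.09$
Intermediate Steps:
$S{\left(T \right)} = -6$ ($S{\left(T \right)} = -8 + 2 = -6$)
$p{\left(r,K \right)} = 64$ ($p{\left(r,K \right)} = 3 \frac{\left(-62 - 69\right) + 3}{-6} = 3 \left(-131 + 3\right) \left(- \frac{1}{6}\right) = 3 \left(\left(-128\right) \left(- \frac{1}{6}\right)\right) = 3 \cdot \frac{64}{3} = 64$)
$- \frac{35998}{p{\left(-191,-38 \right)}} + \frac{35635}{25824} = - \frac{35998}{64} + \frac{35635}{25824} = \left(-35998\right) \frac{1}{64} + 35635 \cdot \frac{1}{25824} = - \frac{17999}{32} + \frac{35635}{25824} = - \frac{7244779}{12912}$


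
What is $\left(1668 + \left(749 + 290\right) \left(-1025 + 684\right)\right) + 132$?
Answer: $-352499$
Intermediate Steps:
$\left(1668 + \left(749 + 290\right) \left(-1025 + 684\right)\right) + 132 = \left(1668 + 1039 \left(-341\right)\right) + 132 = \left(1668 - 354299\right) + 132 = -352631 + 132 = -352499$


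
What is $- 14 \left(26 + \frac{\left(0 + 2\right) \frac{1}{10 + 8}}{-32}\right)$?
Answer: $- \frac{52409}{144} \approx -363.95$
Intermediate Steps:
$- 14 \left(26 + \frac{\left(0 + 2\right) \frac{1}{10 + 8}}{-32}\right) = - 14 \left(26 + \frac{2}{18} \left(- \frac{1}{32}\right)\right) = - 14 \left(26 + 2 \cdot \frac{1}{18} \left(- \frac{1}{32}\right)\right) = - 14 \left(26 + \frac{1}{9} \left(- \frac{1}{32}\right)\right) = - 14 \left(26 - \frac{1}{288}\right) = \left(-14\right) \frac{7487}{288} = - \frac{52409}{144}$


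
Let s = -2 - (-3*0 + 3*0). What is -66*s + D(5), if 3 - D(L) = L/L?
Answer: 134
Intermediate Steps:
D(L) = 2 (D(L) = 3 - L/L = 3 - 1*1 = 3 - 1 = 2)
s = -2 (s = -2 - (0 + 0) = -2 - 1*0 = -2 + 0 = -2)
-66*s + D(5) = -66*(-2) + 2 = 132 + 2 = 134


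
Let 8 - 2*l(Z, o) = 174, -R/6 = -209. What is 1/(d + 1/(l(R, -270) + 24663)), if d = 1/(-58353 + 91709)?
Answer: 51243155/3621 ≈ 14152.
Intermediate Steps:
R = 1254 (R = -6*(-209) = 1254)
l(Z, o) = -83 (l(Z, o) = 4 - ½*174 = 4 - 87 = -83)
d = 1/33356 ≈ 2.9980e-5
1/(d + 1/(l(R, -270) + 24663)) = 1/(1/33356 + 1/(-83 + 24663)) = 1/(1/33356 + 1/24580) = 1/(3621/51243155) = 51243155/3621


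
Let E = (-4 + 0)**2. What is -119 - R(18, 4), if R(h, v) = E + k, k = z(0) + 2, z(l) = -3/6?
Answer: -273/2 ≈ -136.50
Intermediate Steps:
z(l) = -1/2 (z(l) = -3*1/6 = -1/2)
E = 16 (E = (-4)**2 = 16)
k = 3/2 (k = -1/2 + 2 = 3/2 ≈ 1.5000)
R(h, v) = 35/2 (R(h, v) = 16 + 3/2 = 35/2)
-119 - R(18, 4) = -119 - 1*35/2 = -119 - 35/2 = -273/2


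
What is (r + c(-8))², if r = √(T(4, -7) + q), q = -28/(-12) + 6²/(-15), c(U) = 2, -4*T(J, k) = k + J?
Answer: (60 + √615)²/900 ≈ 7.9899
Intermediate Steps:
T(J, k) = -J/4 - k/4 (T(J, k) = -(k + J)/4 = -(J + k)/4 = -J/4 - k/4)
q = -1/15 (q = -28*(-1/12) + 36*(-1/15) = 7/3 - 12/5 = -1/15 ≈ -0.066667)
r = √615/30 (r = √((-¼*4 - ¼*(-7)) - 1/15) = √((-1 + 7/4) - 1/15) = √(¾ - 1/15) = √(41/60) = √615/30 ≈ 0.82664)
(r + c(-8))² = (√615/30 + 2)² = (2 + √615/30)²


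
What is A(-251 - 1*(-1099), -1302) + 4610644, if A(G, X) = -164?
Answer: 4610480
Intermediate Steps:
A(-251 - 1*(-1099), -1302) + 4610644 = -164 + 4610644 = 4610480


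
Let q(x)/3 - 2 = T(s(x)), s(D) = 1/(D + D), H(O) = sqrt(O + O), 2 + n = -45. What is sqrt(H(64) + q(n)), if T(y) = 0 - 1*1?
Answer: sqrt(3 + 8*sqrt(2)) ≈ 3.7833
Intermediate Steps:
n = -47 (n = -2 - 45 = -47)
H(O) = sqrt(2)*sqrt(O) (H(O) = sqrt(2*O) = sqrt(2)*sqrt(O))
s(D) = 1/(2*D)
T(y) = -1 (T(y) = 0 - 1 = -1)
q(x) = 3 (q(x) = 6 + 3*(-1) = 6 - 3 = 3)
sqrt(H(64) + q(n)) = sqrt(sqrt(2)*sqrt(64) + 3) = sqrt(sqrt(2)*8 + 3) = sqrt(8*sqrt(2) + 3) = sqrt(3 + 8*sqrt(2))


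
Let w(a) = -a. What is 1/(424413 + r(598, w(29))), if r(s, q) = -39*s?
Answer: 1/401091 ≈ 2.4932e-6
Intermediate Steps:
1/(424413 + r(598, w(29))) = 1/(424413 - 39*598) = 1/(424413 - 23322) = 1/401091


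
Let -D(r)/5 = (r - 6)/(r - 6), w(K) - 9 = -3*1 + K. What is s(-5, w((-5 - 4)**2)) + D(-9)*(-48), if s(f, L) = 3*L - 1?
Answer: 500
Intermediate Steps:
w(K) = 6 + K (w(K) = 9 + (-3*1 + K) = 9 + (-3 + K) = 6 + K)
s(f, L) = -1 + 3*L
D(r) = -5 (D(r) = -5*(r - 6)/(r - 6) = -5*(-6 + r)/(-6 + r) = -5*1 = -5)
s(-5, w((-5 - 4)**2)) + D(-9)*(-48) = (-1 + 3*(6 + (-5 - 4)**2)) - 5*(-48) = (-1 + 3*(6 + (-9)**2)) + 240 = (-1 + 3*(6 + 81)) + 240 = (-1 + 3*87) + 240 = (-1 + 261) + 240 = 260 + 240 = 500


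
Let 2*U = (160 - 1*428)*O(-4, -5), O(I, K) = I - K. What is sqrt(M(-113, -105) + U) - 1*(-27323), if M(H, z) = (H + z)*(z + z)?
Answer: 27323 + sqrt(45646) ≈ 27537.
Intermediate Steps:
M(H, z) = 2*z*(H + z) (M(H, z) = (H + z)*(2*z) = 2*z*(H + z))
U = -134 (U = ((160 - 1*428)*(-4 - 1*(-5)))/2 = ((160 - 428)*(-4 + 5))/2 = (-268*1)/2 = (1/2)*(-268) = -134)
sqrt(M(-113, -105) + U) - 1*(-27323) = sqrt(2*(-105)*(-113 - 105) - 134) - 1*(-27323) = sqrt(2*(-105)*(-218) - 134) + 27323 = sqrt(45780 - 134) + 27323 = sqrt(45646) + 27323 = 27323 + sqrt(45646)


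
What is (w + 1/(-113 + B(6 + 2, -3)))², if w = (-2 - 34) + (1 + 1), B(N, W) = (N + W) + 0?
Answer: 13490929/11664 ≈ 1156.6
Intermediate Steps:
B(N, W) = N + W
w = -34 (w = -36 + 2 = -34)
(w + 1/(-113 + B(6 + 2, -3)))² = (-34 + 1/(-113 + ((6 + 2) - 3)))² = (-34 + 1/(-113 + (8 - 3)))² = (-34 + 1/(-113 + 5))² = (-34 + 1/(-108))² = (-34 - 1/108)² = (-3673/108)² = 13490929/11664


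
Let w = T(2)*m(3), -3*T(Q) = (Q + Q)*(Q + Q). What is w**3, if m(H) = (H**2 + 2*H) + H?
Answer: -884736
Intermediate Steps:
m(H) = H**2 + 3*H
T(Q) = -4*Q**2/3 (T(Q) = -(Q + Q)*(Q + Q)/3 = -2*Q*2*Q/3 = -4*Q**2/3)
w = -96 (w = (-4/3*2**2)*(3*(3 + 3)) = (-4/3*4)*(3*6) = -16/3*18 = -96)
w**3 = (-96)**3 = -884736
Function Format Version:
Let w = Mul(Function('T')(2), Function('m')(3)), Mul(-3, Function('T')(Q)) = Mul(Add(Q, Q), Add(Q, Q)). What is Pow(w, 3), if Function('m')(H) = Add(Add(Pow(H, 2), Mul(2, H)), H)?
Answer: -884736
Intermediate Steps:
Function('m')(H) = Add(Pow(H, 2), Mul(3, H))
Function('T')(Q) = Mul(Rational(-4, 3), Pow(Q, 2)) (Function('T')(Q) = Mul(Rational(-1, 3), Mul(Add(Q, Q), Add(Q, Q))) = Mul(Rational(-1, 3), Mul(Mul(2, Q), Mul(2, Q))) = Mul(Rational(-1, 3), Mul(4, Pow(Q, 2))) = Mul(Rational(-4, 3), Pow(Q, 2)))
w = -96 (w = Mul(Mul(Rational(-4, 3), Pow(2, 2)), Mul(3, Add(3, 3))) = Mul(Mul(Rational(-4, 3), 4), Mul(3, 6)) = Mul(Rational(-16, 3), 18) = -96)
Pow(w, 3) = Pow(-96, 3) = -884736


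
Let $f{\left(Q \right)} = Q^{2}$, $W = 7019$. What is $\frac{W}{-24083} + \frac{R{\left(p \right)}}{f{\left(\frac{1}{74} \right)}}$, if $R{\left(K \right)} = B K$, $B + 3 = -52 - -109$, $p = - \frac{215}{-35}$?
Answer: $\frac{306221846443}{168581} \approx 1.8165 \cdot 10^{6}$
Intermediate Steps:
$p = \frac{43}{7}$ ($p = \left(-215\right) \left(- \frac{1}{35}\right) = \frac{43}{7} \approx 6.1429$)
$B = 54$ ($B = -3 - -57 = -3 + \left(-52 + 109\right) = -3 + 57 = 54$)
$R{\left(K \right)} = 54 K$
$\frac{W}{-24083} + \frac{R{\left(p \right)}}{f{\left(\frac{1}{74} \right)}} = \frac{7019}{-24083} + \frac{54 \cdot \frac{43}{7}}{\left(\frac{1}{74}\right)^{2}} = 7019 \left(- \frac{1}{24083}\right) + \frac{2322}{7 \left(\frac{1}{74}\right)^{2}} = - \frac{7019}{24083} + \frac{2322 \frac{1}{\frac{1}{5476}}}{7} = - \frac{7019}{24083} + \frac{2322}{7} \cdot 5476 = - \frac{7019}{24083} + \frac{12715272}{7} = \frac{306221846443}{168581}$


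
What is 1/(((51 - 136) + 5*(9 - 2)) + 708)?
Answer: 1/658 ≈ 0.0015198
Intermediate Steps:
1/(((51 - 136) + 5*(9 - 2)) + 708) = 1/((-85 + 5*7) + 708) = 1/((-85 + 35) + 708) = 1/(-50 + 708) = 1/658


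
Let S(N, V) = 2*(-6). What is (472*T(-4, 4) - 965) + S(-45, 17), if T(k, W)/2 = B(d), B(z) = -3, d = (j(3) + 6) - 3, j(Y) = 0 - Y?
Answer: -3809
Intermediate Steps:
j(Y) = -Y
d = 0 (d = (-1*3 + 6) - 3 = (-3 + 6) - 3 = 3 - 3 = 0)
S(N, V) = -12
T(k, W) = -6 (T(k, W) = 2*(-3) = -6)
(472*T(-4, 4) - 965) + S(-45, 17) = (472*(-6) - 965) - 12 = (-2832 - 965) - 12 = -3797 - 12 = -3809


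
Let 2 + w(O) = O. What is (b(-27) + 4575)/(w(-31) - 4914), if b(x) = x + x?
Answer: -1507/1649 ≈ -0.91389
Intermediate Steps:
w(O) = -2 + O
b(x) = 2*x
(b(-27) + 4575)/(w(-31) - 4914) = (2*(-27) + 4575)/((-2 - 31) - 4914) = (-54 + 4575)/(-33 - 4914) = 4521/(-4947) = 4521*(-1/4947) = -1507/1649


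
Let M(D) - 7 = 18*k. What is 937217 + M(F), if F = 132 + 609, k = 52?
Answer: 938160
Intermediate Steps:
F = 741
M(D) = 943 (M(D) = 7 + 18*52 = 7 + 936 = 943)
937217 + M(F) = 937217 + 943 = 938160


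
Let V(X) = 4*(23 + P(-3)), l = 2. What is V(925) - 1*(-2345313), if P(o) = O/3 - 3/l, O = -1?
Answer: 7036193/3 ≈ 2.3454e+6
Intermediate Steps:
P(o) = -11/6 (P(o) = -1/3 - 3/2 = -1*⅓ - 3*½ = -⅓ - 3/2 = -11/6)
V(X) = 254/3 (V(X) = 4*(23 - 11/6) = 4*(127/6) = 254/3)
V(925) - 1*(-2345313) = 254/3 - 1*(-2345313) = 254/3 + 2345313 = 7036193/3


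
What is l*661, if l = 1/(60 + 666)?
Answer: 661/726 ≈ 0.91047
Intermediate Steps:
l = 1/726 ≈ 0.0013774
l*661 = (1/726)*661 = 661/726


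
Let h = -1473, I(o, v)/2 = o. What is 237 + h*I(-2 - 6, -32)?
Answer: 23805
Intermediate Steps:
I(o, v) = 2*o
237 + h*I(-2 - 6, -32) = 237 - 2946*(-2 - 6) = 237 - 2946*(-8) = 237 - 1473*(-16) = 237 + 23568 = 23805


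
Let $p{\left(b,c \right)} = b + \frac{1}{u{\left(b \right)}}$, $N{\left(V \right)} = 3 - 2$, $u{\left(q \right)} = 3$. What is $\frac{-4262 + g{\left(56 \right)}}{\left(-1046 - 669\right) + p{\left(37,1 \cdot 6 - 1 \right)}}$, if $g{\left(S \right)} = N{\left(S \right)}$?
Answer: $\frac{12783}{5033} \approx 2.5398$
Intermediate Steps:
$N{\left(V \right)} = 1$
$g{\left(S \right)} = 1$
$p{\left(b,c \right)} = \frac{1}{3} + b$ ($p{\left(b,c \right)} = b + \frac{1}{3} = \frac{1}{3} + b$)
$\frac{-4262 + g{\left(56 \right)}}{\left(-1046 - 669\right) + p{\left(37,1 \cdot 6 - 1 \right)}} = \frac{-4262 + 1}{\left(-1046 - 669\right) + \left(\frac{1}{3} + 37\right)} = - \frac{4261}{-1715 + \frac{112}{3}} = - \frac{4261}{- \frac{5033}{3}} = \left(-4261\right) \left(- \frac{3}{5033}\right) = \frac{12783}{5033}$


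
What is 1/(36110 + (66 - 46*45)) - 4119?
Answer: -140482613/34106 ≈ -4119.0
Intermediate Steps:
1/(36110 + (66 - 46*45)) - 4119 = 1/(36110 + (66 - 2070)) - 4119 = 1/(36110 - 2004) - 4119 = 1/34106 - 4119 = -140482613/34106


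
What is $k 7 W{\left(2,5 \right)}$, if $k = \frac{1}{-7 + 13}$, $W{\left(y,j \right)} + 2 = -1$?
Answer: $- \frac{7}{2} \approx -3.5$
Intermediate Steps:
$W{\left(y,j \right)} = -3$ ($W{\left(y,j \right)} = -2 - 1 = -3$)
$k = \frac{1}{6} \approx 0.16667$
$k 7 W{\left(2,5 \right)} = \frac{1}{6} \cdot 7 \left(-3\right) = \frac{7}{6} \left(-3\right) = - \frac{7}{2}$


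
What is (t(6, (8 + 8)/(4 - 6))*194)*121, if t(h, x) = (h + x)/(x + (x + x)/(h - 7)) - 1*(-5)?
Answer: 223003/2 ≈ 1.1150e+5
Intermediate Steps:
t(h, x) = 5 + (h + x)/(x + 2*x/(-7 + h)) (t(h, x) = (h + x)/(x + (2*x)/(-7 + h)) + 5 = (h + x)/(x + 2*x/(-7 + h)) + 5 = 5 + (h + x)/(x + 2*x/(-7 + h)))
(t(6, (8 + 8)/(4 - 6))*194)*121 = (((6² - 32*(8 + 8)/(4 - 6) - 7*6 + 6*6*((8 + 8)/(4 - 6)))/((((8 + 8)/(4 - 6)))*(-5 + 6)))*194)*121 = (((36 - 512/(-2) - 42 + 6*6*(16/(-2)))/((16/(-2))*1))*194)*121 = ((1*(36 - 512*(-1)/2 - 42 + 6*6*(16*(-½)))/(16*(-½)))*194)*121 = ((1*(36 - 32*(-8) - 42 + 6*6*(-8))/(-8))*194)*121 = (-⅛*1*(36 + 256 - 42 - 288)*194)*121 = (-⅛*1*(-38)*194)*121 = ((19/4)*194)*121 = (1843/2)*121 = 223003/2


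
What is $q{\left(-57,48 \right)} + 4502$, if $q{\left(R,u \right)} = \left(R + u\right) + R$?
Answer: $4436$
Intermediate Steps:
$q{\left(R,u \right)} = u + 2 R$
$q{\left(-57,48 \right)} + 4502 = \left(48 + 2 \left(-57\right)\right) + 4502 = \left(48 - 114\right) + 4502 = -66 + 4502 = 4436$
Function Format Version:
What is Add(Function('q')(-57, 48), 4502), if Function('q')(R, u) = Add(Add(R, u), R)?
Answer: 4436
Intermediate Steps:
Function('q')(R, u) = Add(u, Mul(2, R))
Add(Function('q')(-57, 48), 4502) = Add(Add(48, Mul(2, -57)), 4502) = Add(Add(48, -114), 4502) = Add(-66, 4502) = 4436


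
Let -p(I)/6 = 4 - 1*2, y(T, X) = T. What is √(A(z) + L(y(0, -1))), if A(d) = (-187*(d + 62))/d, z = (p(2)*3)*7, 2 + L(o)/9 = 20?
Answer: √37058/42 ≈ 4.5834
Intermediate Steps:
L(o) = 162 (L(o) = -18 + 9*20 = -18 + 180 = 162)
p(I) = -12 (p(I) = -6*(4 - 1*2) = -6*(4 - 2) = -6*2 = -12)
z = -252 (z = -12*3*7 = -36*7 = -252)
A(d) = (-11594 - 187*d)/d (A(d) = (-187*(62 + d))/d = (-11594 - 187*d)/d)
√(A(z) + L(y(0, -1))) = √((-187 - 11594/(-252)) + 162) = √((-187 - 11594*(-1/252)) + 162) = √((-187 + 5797/126) + 162) = √(-17765/126 + 162) = √(2647/126) = √37058/42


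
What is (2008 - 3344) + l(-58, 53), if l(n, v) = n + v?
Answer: -1341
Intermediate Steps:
(2008 - 3344) + l(-58, 53) = (2008 - 3344) + (-58 + 53) = -1336 - 5 = -1341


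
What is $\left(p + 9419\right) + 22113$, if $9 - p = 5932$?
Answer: $25609$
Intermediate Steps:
$p = -5923$ ($p = 9 - 5932 = -5923$)
$\left(p + 9419\right) + 22113 = \left(-5923 + 9419\right) + 22113 = 3496 + 22113 = 25609$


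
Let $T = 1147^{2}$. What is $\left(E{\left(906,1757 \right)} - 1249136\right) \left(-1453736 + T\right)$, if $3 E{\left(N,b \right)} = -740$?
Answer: $\frac{517720438796}{3} \approx 1.7257 \cdot 10^{11}$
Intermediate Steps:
$E{\left(N,b \right)} = - \frac{740}{3}$ ($E{\left(N,b \right)} = \frac{1}{3} \left(-740\right) = - \frac{740}{3}$)
$T = 1315609$
$\left(E{\left(906,1757 \right)} - 1249136\right) \left(-1453736 + T\right) = \left(- \frac{740}{3} - 1249136\right) \left(-1453736 + 1315609\right) = \left(- \frac{3748148}{3}\right) \left(-138127\right) = \frac{517720438796}{3}$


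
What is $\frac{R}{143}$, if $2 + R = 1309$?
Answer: $\frac{1307}{143} \approx 9.1399$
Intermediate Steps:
$R = 1307$ ($R = -2 + 1309 = 1307$)
$\frac{R}{143} = \frac{1307}{143}$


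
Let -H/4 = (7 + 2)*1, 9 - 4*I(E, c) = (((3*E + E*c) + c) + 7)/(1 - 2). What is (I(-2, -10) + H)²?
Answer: 961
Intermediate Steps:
I(E, c) = 4 + c/4 + 3*E/4 + E*c/4 (I(E, c) = 9/4 - (((3*E + E*c) + c) + 7)/(4*(1 - 2)) = 9/4 - ((c + 3*E + E*c) + 7)/(4*(-1)) = 9/4 - (7 + c + 3*E + E*c)*(-1)/4 = 9/4 - (-7 - c - 3*E - E*c)/4 = 9/4 + (7/4 + c/4 + 3*E/4 + E*c/4) = 4 + c/4 + 3*E/4 + E*c/4)
H = -36 (H = -4*(7 + 2) = -36 ≈ -36.000)
(I(-2, -10) + H)² = ((4 + (¼)*(-10) + (¾)*(-2) + (¼)*(-2)*(-10)) - 36)² = ((4 - 5/2 - 3/2 + 5) - 36)² = (5 - 36)² = (-31)² = 961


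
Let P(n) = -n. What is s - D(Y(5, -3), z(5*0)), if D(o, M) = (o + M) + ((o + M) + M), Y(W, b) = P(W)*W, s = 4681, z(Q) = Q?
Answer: 4731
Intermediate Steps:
Y(W, b) = -W² (Y(W, b) = (-W)*W = -W²)
D(o, M) = 2*o + 3*M (D(o, M) = (M + o) + ((M + o) + M) = (M + o) + (o + 2*M) = 2*o + 3*M)
s - D(Y(5, -3), z(5*0)) = 4681 - (2*(-1*5²) + 3*(5*0)) = 4681 - (2*(-1*25) + 3*0) = 4681 - (2*(-25) + 0) = 4681 - (-50 + 0) = 4681 - 1*(-50) = 4681 + 50 = 4731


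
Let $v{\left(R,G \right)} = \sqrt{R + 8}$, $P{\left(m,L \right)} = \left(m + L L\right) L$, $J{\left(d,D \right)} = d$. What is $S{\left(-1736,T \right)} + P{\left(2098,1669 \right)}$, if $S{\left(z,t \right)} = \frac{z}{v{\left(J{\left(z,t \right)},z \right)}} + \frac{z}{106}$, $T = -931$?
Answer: $\frac{246587951295}{53} + \frac{217 i \sqrt{3}}{9} \approx 4.6526 \cdot 10^{9} + 41.762 i$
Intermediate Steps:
$P{\left(m,L \right)} = L \left(m + L^{2}\right)$ ($P{\left(m,L \right)} = \left(m + L^{2}\right) L = L \left(m + L^{2}\right)$)
$v{\left(R,G \right)} = \sqrt{8 + R}$
$S{\left(z,t \right)} = \frac{z}{106} + \frac{z}{\sqrt{8 + z}}$ ($S{\left(z,t \right)} = \frac{z}{\sqrt{8 + z}} + \frac{z}{106} = \frac{z}{106} + \frac{z}{\sqrt{8 + z}}$)
$S{\left(-1736,T \right)} + P{\left(2098,1669 \right)} = \left(\frac{1}{106} \left(-1736\right) - \frac{1736}{\sqrt{8 - 1736}}\right) + 1669 \left(2098 + 1669^{2}\right) = \left(- \frac{868}{53} - \frac{1736}{24 i \sqrt{3}}\right) + 1669 \left(2098 + 2785561\right) = \left(- \frac{868}{53} - 1736 \left(- \frac{i \sqrt{3}}{72}\right)\right) + 1669 \cdot 2787659 = \left(- \frac{868}{53} + \frac{217 i \sqrt{3}}{9}\right) + 4652602871 = \frac{246587951295}{53} + \frac{217 i \sqrt{3}}{9}$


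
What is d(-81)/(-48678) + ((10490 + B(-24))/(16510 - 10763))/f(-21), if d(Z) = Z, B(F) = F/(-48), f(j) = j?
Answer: -11925736/139876233 ≈ -0.085259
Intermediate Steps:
B(F) = -F/48 (B(F) = F*(-1/48) = -F/48)
d(-81)/(-48678) + ((10490 + B(-24))/(16510 - 10763))/f(-21) = -81/(-48678) + ((10490 - 1/48*(-24))/(16510 - 10763))/(-21) = -81*(-1/48678) + ((10490 + ½)/5747)*(-1/21) = 27/16226 + ((20981/2)*(1/5747))*(-1/21) = 27/16226 + (20981/11494)*(-1/21) = 27/16226 - 20981/241374 = -11925736/139876233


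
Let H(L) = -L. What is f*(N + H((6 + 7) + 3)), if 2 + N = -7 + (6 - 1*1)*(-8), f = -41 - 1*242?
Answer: 18395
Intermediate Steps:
f = -283 (f = -41 - 242 = -283)
N = -49 (N = -2 + (-7 + (6 - 1*1)*(-8)) = -2 + (-7 + (6 - 1)*(-8)) = -2 + (-7 + 5*(-8)) = -2 + (-7 - 40) = -2 - 47 = -49)
f*(N + H((6 + 7) + 3)) = -283*(-49 - ((6 + 7) + 3)) = -283*(-49 - (13 + 3)) = -283*(-49 - 1*16) = -283*(-49 - 16) = -283*(-65) = 18395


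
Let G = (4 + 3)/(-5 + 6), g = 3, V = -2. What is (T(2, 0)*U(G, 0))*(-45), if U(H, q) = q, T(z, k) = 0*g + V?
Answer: 0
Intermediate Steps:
T(z, k) = -2 (T(z, k) = 0*3 - 2 = 0 - 2 = -2)
G = 7 (G = 7/1 = 7*1 = 7)
(T(2, 0)*U(G, 0))*(-45) = -2*0*(-45) = 0*(-45) = 0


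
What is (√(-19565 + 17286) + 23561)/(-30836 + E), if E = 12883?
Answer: -23561/17953 - I*√2279/17953 ≈ -1.3124 - 0.0026591*I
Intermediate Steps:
(√(-19565 + 17286) + 23561)/(-30836 + E) = (√(-19565 + 17286) + 23561)/(-30836 + 12883) = (√(-2279) + 23561)/(-17953) = (I*√2279 + 23561)*(-1/17953) = (23561 + I*√2279)*(-1/17953) = -23561/17953 - I*√2279/17953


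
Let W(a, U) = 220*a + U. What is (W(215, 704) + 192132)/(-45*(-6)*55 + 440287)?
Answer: 240136/455137 ≈ 0.52761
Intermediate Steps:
W(a, U) = U + 220*a
(W(215, 704) + 192132)/(-45*(-6)*55 + 440287) = ((704 + 220*215) + 192132)/(-45*(-6)*55 + 440287) = ((704 + 47300) + 192132)/(270*55 + 440287) = (48004 + 192132)/(14850 + 440287) = 240136/455137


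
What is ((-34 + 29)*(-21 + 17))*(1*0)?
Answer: 0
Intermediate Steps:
((-34 + 29)*(-21 + 17))*(1*0) = -5*(-4)*0 = 20*0 = 0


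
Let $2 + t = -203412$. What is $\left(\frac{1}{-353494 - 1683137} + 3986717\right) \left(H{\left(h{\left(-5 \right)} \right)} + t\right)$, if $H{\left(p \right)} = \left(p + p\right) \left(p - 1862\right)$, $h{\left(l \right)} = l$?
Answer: $- \frac{1500023629942620944}{2036631} \approx -7.3652 \cdot 10^{11}$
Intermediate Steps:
$t = -203414$ ($t = -2 - 203412 = -203414$)
$H{\left(p \right)} = 2 p \left(-1862 + p\right)$
$\left(\frac{1}{-353494 - 1683137} + 3986717\right) \left(H{\left(h{\left(-5 \right)} \right)} + t\right) = \left(\frac{1}{-353494 - 1683137} + 3986717\right) \left(2 \left(-5\right) \left(-1862 - 5\right) - 203414\right) = \left(\frac{1}{-2036631} + 3986717\right) \left(2 \left(-5\right) \left(-1867\right) - 203414\right) = \left(- \frac{1}{2036631} + 3986717\right) \left(18670 - 203414\right) = \frac{8119471430426}{2036631} \left(-184744\right) = - \frac{1500023629942620944}{2036631}$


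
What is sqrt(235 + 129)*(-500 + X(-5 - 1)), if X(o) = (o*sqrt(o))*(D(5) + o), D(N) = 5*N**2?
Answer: -1000*sqrt(91) - 1428*I*sqrt(546) ≈ -9539.4 - 33368.0*I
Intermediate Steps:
X(o) = o**(3/2)*(125 + o) (X(o) = (o*sqrt(o))*(5*5**2 + o) = o**(3/2)*(5*25 + o) = o**(3/2)*(125 + o))
sqrt(235 + 129)*(-500 + X(-5 - 1)) = sqrt(235 + 129)*(-500 + (-5 - 1)**(3/2)*(125 + (-5 - 1))) = sqrt(364)*(-500 + (-6)**(3/2)*(125 - 6)) = (2*sqrt(91))*(-500 - 6*I*sqrt(6)*119) = (2*sqrt(91))*(-500 - 714*I*sqrt(6)) = 2*sqrt(91)*(-500 - 714*I*sqrt(6))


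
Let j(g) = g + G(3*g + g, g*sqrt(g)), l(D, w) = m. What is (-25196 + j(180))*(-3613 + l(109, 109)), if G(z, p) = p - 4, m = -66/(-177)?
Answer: 5332887900/59 - 230196600*sqrt(5)/59 ≈ 8.1664e+7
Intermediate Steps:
m = 22/59 (m = -66*(-1/177) = 22/59 ≈ 0.37288)
l(D, w) = 22/59
G(z, p) = -4 + p
j(g) = -4 + g + g**(3/2) (j(g) = g + (-4 + g*sqrt(g)) = g + (-4 + g**(3/2)) = -4 + g + g**(3/2))
(-25196 + j(180))*(-3613 + l(109, 109)) = (-25196 + (-4 + 180 + 180**(3/2)))*(-3613 + 22/59) = (-25196 + (-4 + 180 + 1080*sqrt(5)))*(-213145/59) = (-25196 + (176 + 1080*sqrt(5)))*(-213145/59) = (-25020 + 1080*sqrt(5))*(-213145/59) = 5332887900/59 - 230196600*sqrt(5)/59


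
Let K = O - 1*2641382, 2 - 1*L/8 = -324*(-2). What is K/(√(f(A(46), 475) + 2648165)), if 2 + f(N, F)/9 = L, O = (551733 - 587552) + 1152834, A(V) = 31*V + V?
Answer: -1524367*√2601635/2601635 ≈ -945.08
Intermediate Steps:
A(V) = 32*V
L = -5168 (L = 16 - (-2592)*(-2) = 16 - 8*648 = 16 - 5184 = -5168)
O = 1117015 (O = -35819 + 1152834 = 1117015)
f(N, F) = -46530 (f(N, F) = -18 + 9*(-5168) = -18 - 46512 = -46530)
K = -1524367 (K = 1117015 - 1*2641382 = 1117015 - 2641382 = -1524367)
K/(√(f(A(46), 475) + 2648165)) = -1524367/√(-46530 + 2648165) = -1524367*√2601635/2601635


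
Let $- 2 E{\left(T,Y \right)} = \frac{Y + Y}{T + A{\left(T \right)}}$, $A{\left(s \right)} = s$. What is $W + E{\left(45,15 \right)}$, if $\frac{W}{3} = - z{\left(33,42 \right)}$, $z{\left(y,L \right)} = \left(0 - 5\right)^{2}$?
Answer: $- \frac{451}{6} \approx -75.167$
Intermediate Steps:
$z{\left(y,L \right)} = 25$ ($z{\left(y,L \right)} = \left(-5\right)^{2} = 25$)
$E{\left(T,Y \right)} = - \frac{Y}{2 T}$ ($E{\left(T,Y \right)} = - \frac{\left(Y + Y\right) \frac{1}{T + T}}{2} = - \frac{2 Y \frac{1}{2 T}}{2} = - \frac{Y \frac{1}{T}}{2} = - \frac{Y}{2 T}$)
$W = -75$ ($W = 3 \left(\left(-1\right) 25\right) = 3 \left(-25\right) = -75$)
$W + E{\left(45,15 \right)} = -75 - \frac{15}{2 \cdot 45} = -75 - \frac{15}{2} \cdot \frac{1}{45} = -75 - \frac{1}{6} = - \frac{451}{6}$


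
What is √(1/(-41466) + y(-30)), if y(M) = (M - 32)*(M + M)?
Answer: 7*√130536253446/41466 ≈ 60.992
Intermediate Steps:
y(M) = 2*M*(-32 + M) (y(M) = (-32 + M)*(2*M) = 2*M*(-32 + M))
√(1/(-41466) + y(-30)) = √(1/(-41466) + 2*(-30)*(-32 - 30)) = √(-1/41466 + 2*(-30)*(-62)) = √(-1/41466 + 3720) = √(154253519/41466) = 7*√130536253446/41466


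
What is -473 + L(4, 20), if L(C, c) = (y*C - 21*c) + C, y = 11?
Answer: -845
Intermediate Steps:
L(C, c) = -21*c + 12*C (L(C, c) = (11*C - 21*c) + C = (-21*c + 11*C) + C = -21*c + 12*C)
-473 + L(4, 20) = -473 + (-21*20 + 12*4) = -473 + (-420 + 48) = -473 - 372 = -845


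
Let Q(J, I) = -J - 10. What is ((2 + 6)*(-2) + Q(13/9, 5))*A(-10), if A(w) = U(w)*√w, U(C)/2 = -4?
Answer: 1976*I*√10/9 ≈ 694.3*I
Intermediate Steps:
U(C) = -8 (U(C) = 2*(-4) = -8)
Q(J, I) = -10 - J
A(w) = -8*√w
((2 + 6)*(-2) + Q(13/9, 5))*A(-10) = ((2 + 6)*(-2) + (-10 - 13/9))*(-8*I*√10) = (8*(-2) + (-10 - 13/9))*(-8*I*√10) = (-16 + (-10 - 1*13/9))*(-8*I*√10) = (-16 + (-10 - 13/9))*(-8*I*√10) = (-16 - 103/9)*(-8*I*√10) = -(-1976)*I*√10/9 = 1976*I*√10/9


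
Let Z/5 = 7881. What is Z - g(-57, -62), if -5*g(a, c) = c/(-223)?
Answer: 43936637/1115 ≈ 39405.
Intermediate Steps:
Z = 39405 (Z = 5*7881 = 39405)
g(a, c) = c/1115 (g(a, c) = -c/(5*(-223)) = -c*(-1)/(5*223) = -(-1)*c/1115 = c/1115)
Z - g(-57, -62) = 39405 - (-62)/1115 = 39405 - 1*(-62/1115) = 39405 + 62/1115 = 43936637/1115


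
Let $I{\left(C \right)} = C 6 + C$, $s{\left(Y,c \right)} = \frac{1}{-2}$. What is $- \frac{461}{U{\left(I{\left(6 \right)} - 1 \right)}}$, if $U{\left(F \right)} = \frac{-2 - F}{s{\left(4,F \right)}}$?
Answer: $- \frac{461}{86} \approx -5.3605$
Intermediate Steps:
$s{\left(Y,c \right)} = - \frac{1}{2}$
$I{\left(C \right)} = 7 C$ ($I{\left(C \right)} = 6 C + C = 7 C$)
$U{\left(F \right)} = 4 + 2 F$ ($U{\left(F \right)} = \frac{-2 - F}{- \frac{1}{2}} = \left(-2 - F\right) \left(-2\right) = 4 + 2 F$)
$- \frac{461}{U{\left(I{\left(6 \right)} - 1 \right)}} = - \frac{461}{4 + 2 \left(7 \cdot 6 - 1\right)} = - \frac{461}{4 + 2 \left(42 - 1\right)} = - \frac{461}{4 + 2 \cdot 41} = - \frac{461}{4 + 82} = - \frac{461}{86}$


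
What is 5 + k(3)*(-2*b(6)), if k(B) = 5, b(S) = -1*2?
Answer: 25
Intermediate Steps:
b(S) = -2
5 + k(3)*(-2*b(6)) = 5 + 5*(-2*(-2)) = 5 + 5*4 = 5 + 20 = 25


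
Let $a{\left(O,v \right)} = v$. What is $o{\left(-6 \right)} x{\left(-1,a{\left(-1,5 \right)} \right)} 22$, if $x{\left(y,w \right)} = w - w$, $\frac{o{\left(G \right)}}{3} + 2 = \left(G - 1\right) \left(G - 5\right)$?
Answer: $0$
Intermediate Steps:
$o{\left(G \right)} = -6 + 3 \left(-1 + G\right) \left(-5 + G\right)$ ($o{\left(G \right)} = -6 + 3 \left(G - 1\right) \left(G - 5\right) = -6 + 3 \left(-1 + G\right) \left(-5 + G\right)$)
$x{\left(y,w \right)} = 0$
$o{\left(-6 \right)} x{\left(-1,a{\left(-1,5 \right)} \right)} 22 = \left(9 - -108 + 3 \left(-6\right)^{2}\right) 0 \cdot 22 = \left(9 + 108 + 3 \cdot 36\right) 0 \cdot 22 = \left(9 + 108 + 108\right) 0 \cdot 22 = 225 \cdot 0 \cdot 22 = 0 \cdot 22 = 0$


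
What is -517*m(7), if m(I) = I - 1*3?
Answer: -2068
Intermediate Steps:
m(I) = -3 + I (m(I) = I - 3 = -3 + I)
-517*m(7) = -517*(-3 + 7) = -517*4 = -2068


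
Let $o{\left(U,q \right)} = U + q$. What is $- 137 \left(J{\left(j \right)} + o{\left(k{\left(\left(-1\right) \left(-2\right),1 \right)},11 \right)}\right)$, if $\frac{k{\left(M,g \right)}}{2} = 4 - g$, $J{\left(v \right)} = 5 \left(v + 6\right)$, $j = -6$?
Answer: $-2329$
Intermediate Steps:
$J{\left(v \right)} = 30 + 5 v$ ($J{\left(v \right)} = 5 \left(6 + v\right) = 30 + 5 v$)
$k{\left(M,g \right)} = 8 - 2 g$ ($k{\left(M,g \right)} = 2 \left(4 - g\right) = 8 - 2 g$)
$- 137 \left(J{\left(j \right)} + o{\left(k{\left(\left(-1\right) \left(-2\right),1 \right)},11 \right)}\right) = - 137 \left(\left(30 + 5 \left(-6\right)\right) + \left(\left(8 - 2\right) + 11\right)\right) = - 137 \left(\left(30 - 30\right) + \left(\left(8 - 2\right) + 11\right)\right) = - 137 \left(0 + \left(6 + 11\right)\right) = - 137 \left(0 + 17\right) = \left(-137\right) 17 = -2329$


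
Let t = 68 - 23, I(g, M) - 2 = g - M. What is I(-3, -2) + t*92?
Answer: 4141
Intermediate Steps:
I(g, M) = 2 + g - M (I(g, M) = 2 + (g - M) = 2 + g - M)
t = 45
I(-3, -2) + t*92 = (2 - 3 - 1*(-2)) + 45*92 = (2 - 3 + 2) + 4140 = 1 + 4140 = 4141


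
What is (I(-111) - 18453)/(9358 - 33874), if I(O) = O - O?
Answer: 6151/8172 ≈ 0.75269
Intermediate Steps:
I(O) = 0
(I(-111) - 18453)/(9358 - 33874) = (0 - 18453)/(9358 - 33874) = -18453/(-24516) = -18453*(-1/24516) = 6151/8172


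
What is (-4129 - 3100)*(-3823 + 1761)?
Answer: 14906198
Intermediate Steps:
(-4129 - 3100)*(-3823 + 1761) = -7229*(-2062) = 14906198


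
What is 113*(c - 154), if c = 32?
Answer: -13786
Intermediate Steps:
113*(c - 154) = 113*(32 - 154) = 113*(-122) = -13786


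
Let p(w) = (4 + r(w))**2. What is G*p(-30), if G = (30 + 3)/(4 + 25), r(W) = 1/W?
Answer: 155771/8700 ≈ 17.905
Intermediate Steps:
p(w) = (4 + 1/w)**2
G = 33/29 ≈ 1.1379
G*p(-30) = 33*((1 + 4*(-30))**2/(-30)**2)/29 = 33*((1 - 120)**2/900)/29 = 33*((1/900)*(-119)**2)/29 = 33*((1/900)*14161)/29 = (33/29)*(14161/900) = 155771/8700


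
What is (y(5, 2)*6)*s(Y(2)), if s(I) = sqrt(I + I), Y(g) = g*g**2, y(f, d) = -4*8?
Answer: -768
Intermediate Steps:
y(f, d) = -32
Y(g) = g**3
s(I) = sqrt(2)*sqrt(I) (s(I) = sqrt(2*I) = sqrt(2)*sqrt(I))
(y(5, 2)*6)*s(Y(2)) = (-32*6)*(sqrt(2)*sqrt(2**3)) = -192*sqrt(2)*sqrt(8) = -192*sqrt(2)*2*sqrt(2) = -192*4 = -768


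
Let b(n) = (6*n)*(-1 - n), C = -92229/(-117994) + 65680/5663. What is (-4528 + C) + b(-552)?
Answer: -1222423576108933/668200022 ≈ -1.8294e+6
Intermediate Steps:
C = 8272138747/668200022 (C = -92229*(-1/117994) + 65680*(1/5663) = 92229/117994 + 65680/5663 = 8272138747/668200022 ≈ 12.380)
b(n) = 6*n*(-1 - n)
(-4528 + C) + b(-552) = (-4528 + 8272138747/668200022) - 6*(-552)*(1 - 552) = -3017337560869/668200022 - 6*(-552)*(-551) = -3017337560869/668200022 - 1824912 = -1222423576108933/668200022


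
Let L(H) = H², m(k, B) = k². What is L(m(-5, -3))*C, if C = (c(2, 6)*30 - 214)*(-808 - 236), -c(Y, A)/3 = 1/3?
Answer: 159210000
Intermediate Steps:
c(Y, A) = -1 (c(Y, A) = -3/3 = -3*⅓ = -1)
C = 254736 (C = (-1*30 - 214)*(-808 - 236) = (-30 - 214)*(-1044) = -244*(-1044) = 254736)
L(m(-5, -3))*C = ((-5)²)²*254736 = 25²*254736 = 625*254736 = 159210000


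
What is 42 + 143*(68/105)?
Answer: 14134/105 ≈ 134.61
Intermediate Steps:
42 + 143*(68/105) = 42 + 9724/105 = 14134/105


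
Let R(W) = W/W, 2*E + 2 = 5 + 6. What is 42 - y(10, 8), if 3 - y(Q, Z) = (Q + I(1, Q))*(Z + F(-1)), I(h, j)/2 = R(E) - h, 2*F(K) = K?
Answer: 114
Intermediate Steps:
E = 9/2 (E = -1 + (5 + 6)/2 = -1 + (½)*11 = -1 + 11/2 = 9/2 ≈ 4.5000)
F(K) = K/2
R(W) = 1
I(h, j) = 2 - 2*h (I(h, j) = 2*(1 - h) = 2 - 2*h)
y(Q, Z) = 3 - Q*(-½ + Z) (y(Q, Z) = 3 - (Q + (2 - 2*1))*(Z + (½)*(-1)) = 3 - (Q + (2 - 2))*(Z - ½) = 3 - (Q + 0)*(-½ + Z) = 3 - Q*(-½ + Z))
42 - y(10, 8) = 42 - (3 + (½)*10 - 1*10*8) = 42 - (3 + 5 - 80) = 42 - 1*(-72) = 42 + 72 = 114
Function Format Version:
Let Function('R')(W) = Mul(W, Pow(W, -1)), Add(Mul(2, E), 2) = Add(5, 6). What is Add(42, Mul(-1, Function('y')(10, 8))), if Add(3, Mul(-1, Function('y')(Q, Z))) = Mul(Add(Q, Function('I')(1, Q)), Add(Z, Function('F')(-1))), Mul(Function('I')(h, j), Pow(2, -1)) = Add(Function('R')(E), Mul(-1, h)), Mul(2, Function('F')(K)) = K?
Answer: 114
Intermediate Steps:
E = Rational(9, 2) (E = Add(-1, Mul(Rational(1, 2), Add(5, 6))) = Add(-1, Mul(Rational(1, 2), 11)) = Add(-1, Rational(11, 2)) = Rational(9, 2) ≈ 4.5000)
Function('F')(K) = Mul(Rational(1, 2), K)
Function('R')(W) = 1
Function('I')(h, j) = Add(2, Mul(-2, h)) (Function('I')(h, j) = Mul(2, Add(1, Mul(-1, h))) = Add(2, Mul(-2, h)))
Function('y')(Q, Z) = Add(3, Mul(-1, Q, Add(Rational(-1, 2), Z))) (Function('y')(Q, Z) = Add(3, Mul(-1, Mul(Add(Q, Add(2, Mul(-2, 1))), Add(Z, Mul(Rational(1, 2), -1))))) = Add(3, Mul(-1, Mul(Add(Q, Add(2, -2)), Add(Z, Rational(-1, 2))))) = Add(3, Mul(-1, Mul(Add(Q, 0), Add(Rational(-1, 2), Z)))) = Add(3, Mul(-1, Mul(Q, Add(Rational(-1, 2), Z)))) = Add(3, Mul(-1, Q, Add(Rational(-1, 2), Z))))
Add(42, Mul(-1, Function('y')(10, 8))) = Add(42, Mul(-1, Add(3, Mul(Rational(1, 2), 10), Mul(-1, 10, 8)))) = Add(42, Mul(-1, Add(3, 5, -80))) = Add(42, Mul(-1, -72)) = Add(42, 72) = 114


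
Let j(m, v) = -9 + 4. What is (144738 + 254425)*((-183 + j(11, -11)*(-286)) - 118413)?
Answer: -46768332058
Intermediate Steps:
j(m, v) = -5
(144738 + 254425)*((-183 + j(11, -11)*(-286)) - 118413) = (144738 + 254425)*((-183 - 5*(-286)) - 118413) = 399163*((-183 + 1430) - 118413) = 399163*(1247 - 118413) = 399163*(-117166) = -46768332058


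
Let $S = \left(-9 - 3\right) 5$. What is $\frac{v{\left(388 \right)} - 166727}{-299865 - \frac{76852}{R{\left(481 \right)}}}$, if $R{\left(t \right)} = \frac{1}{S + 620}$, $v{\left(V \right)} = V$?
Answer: $\frac{166339}{43336985} \approx 0.0038383$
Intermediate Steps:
$S = -60$ ($S = \left(-12\right) 5 = -60$)
$R{\left(t \right)} = \frac{1}{560}$ ($R{\left(t \right)} = \frac{1}{-60 + 620} = \frac{1}{560}$)
$\frac{v{\left(388 \right)} - 166727}{-299865 - \frac{76852}{R{\left(481 \right)}}} = \frac{388 - 166727}{-299865 - 76852 \frac{1}{\frac{1}{560}}} = - \frac{166339}{-299865 - 43037120} = - \frac{166339}{-43336985} = \left(-166339\right) \left(- \frac{1}{43336985}\right) = \frac{166339}{43336985}$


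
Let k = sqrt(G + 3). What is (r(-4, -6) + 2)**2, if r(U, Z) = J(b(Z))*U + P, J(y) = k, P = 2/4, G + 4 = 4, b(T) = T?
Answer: 217/4 - 20*sqrt(3) ≈ 19.609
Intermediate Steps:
G = 0 (G = -4 + 4 = 0)
P = 1/2 (P = 2*(1/4) = 1/2 ≈ 0.50000)
k = sqrt(3) (k = sqrt(0 + 3) = sqrt(3) ≈ 1.7320)
J(y) = sqrt(3)
r(U, Z) = 1/2 + U*sqrt(3) (r(U, Z) = sqrt(3)*U + 1/2 = U*sqrt(3) + 1/2 = 1/2 + U*sqrt(3))
(r(-4, -6) + 2)**2 = ((1/2 - 4*sqrt(3)) + 2)**2 = (5/2 - 4*sqrt(3))**2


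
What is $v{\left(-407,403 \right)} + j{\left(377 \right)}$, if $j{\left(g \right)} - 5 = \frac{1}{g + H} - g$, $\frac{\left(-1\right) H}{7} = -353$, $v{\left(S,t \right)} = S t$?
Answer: $- \frac{468191263}{2848} \approx -1.6439 \cdot 10^{5}$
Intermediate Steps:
$H = 2471$ ($H = \left(-7\right) \left(-353\right) = 2471$)
$j{\left(g \right)} = 5 + \frac{1}{2471 + g} - g$ ($j{\left(g \right)} = 5 - \left(g - \frac{1}{g + 2471}\right) = 5 - \left(g - \frac{1}{2471 + g}\right) = 5 + \frac{1}{2471 + g} - g$)
$v{\left(-407,403 \right)} + j{\left(377 \right)} = \left(-407\right) 403 + \frac{12356 - 377^{2} - 929682}{2471 + 377} = -164021 + \frac{12356 - 142129 - 929682}{2848} = -164021 + \frac{1}{2848} \left(-1059455\right) = -164021 - \frac{1059455}{2848} = - \frac{468191263}{2848}$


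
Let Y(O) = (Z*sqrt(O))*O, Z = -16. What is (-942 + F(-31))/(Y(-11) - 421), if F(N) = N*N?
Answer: -7999/517977 - 3344*I*sqrt(11)/517977 ≈ -0.015443 - 0.021412*I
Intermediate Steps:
F(N) = N**2
Y(O) = -16*O**(3/2) (Y(O) = (-16*sqrt(O))*O = -16*O**(3/2))
(-942 + F(-31))/(Y(-11) - 421) = (-942 + (-31)**2)/(-(-176)*I*sqrt(11) - 421) = (-942 + 961)/(-(-176)*I*sqrt(11) - 421) = 19/(176*I*sqrt(11) - 421) = 19/(-421 + 176*I*sqrt(11))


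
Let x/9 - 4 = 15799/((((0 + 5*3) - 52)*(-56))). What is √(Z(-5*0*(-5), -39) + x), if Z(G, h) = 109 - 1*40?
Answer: √2778/4 ≈ 13.177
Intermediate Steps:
Z(G, h) = 69 (Z(G, h) = 109 - 40 = 69)
x = 837/8 (x = 36 + 9*(15799/((((0 + 5*3) - 52)*(-56)))) = 36 + 9*(15799/((((0 + 15) - 52)*(-56)))) = 36 + 9*(15799/(((15 - 52)*(-56)))) = 36 + 9*(15799/((-37*(-56)))) = 36 + 9*(15799/2072) = 36 + 9*(15799*(1/2072)) = 36 + 9*(61/8) = 36 + 549/8 = 837/8 ≈ 104.63)
√(Z(-5*0*(-5), -39) + x) = √(69 + 837/8) = √(1389/8) = √2778/4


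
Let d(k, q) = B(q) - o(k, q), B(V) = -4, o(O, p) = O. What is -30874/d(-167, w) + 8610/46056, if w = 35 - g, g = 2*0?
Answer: -236754919/1251188 ≈ -189.22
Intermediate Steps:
g = 0
w = 35 (w = 35 - 1*0 = 35 + 0 = 35)
d(k, q) = -4 - k
-30874/d(-167, w) + 8610/46056 = -30874/(-4 - 1*(-167)) + 8610/46056 = -30874/(-4 + 167) + 8610*(1/46056) = -30874/163 + 1435/7676 = -236754919/1251188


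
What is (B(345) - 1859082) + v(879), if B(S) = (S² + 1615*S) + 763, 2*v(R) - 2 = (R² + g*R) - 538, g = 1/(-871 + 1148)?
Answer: -220509981/277 ≈ -7.9607e+5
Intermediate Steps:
g = 1/277 ≈ 0.0036101
v(R) = -268 + R²/2 + R/554 (v(R) = 1 + ((R² + R/277) - 538)/2 = 1 + (-538 + R² + R/277)/2 = 1 + (-269 + R²/2 + R/554) = -268 + R²/2 + R/554)
B(S) = 763 + S² + 1615*S
(B(345) - 1859082) + v(879) = ((763 + 345² + 1615*345) - 1859082) + (-268 + (½)*879² + (1/554)*879) = ((763 + 119025 + 557175) - 1859082) + (-268 + (½)*772641 + 879/554) = (676963 - 1859082) + (-268 + 772641/2 + 879/554) = -1182119 + 106936982/277 = -220509981/277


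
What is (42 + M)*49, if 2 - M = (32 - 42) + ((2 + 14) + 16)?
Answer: 1078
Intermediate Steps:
M = -20 (M = 2 - ((32 - 42) + ((2 + 14) + 16)) = 2 - (-10 + (16 + 16)) = 2 - (-10 + 32) = 2 - 1*22 = 2 - 22 = -20)
(42 + M)*49 = (42 - 20)*49 = 22*49 = 1078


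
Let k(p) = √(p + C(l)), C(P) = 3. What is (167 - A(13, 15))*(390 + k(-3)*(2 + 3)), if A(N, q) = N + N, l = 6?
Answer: 54990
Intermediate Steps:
A(N, q) = 2*N
k(p) = √(3 + p) (k(p) = √(p + 3) = √(3 + p))
(167 - A(13, 15))*(390 + k(-3)*(2 + 3)) = (167 - 2*13)*(390 + √(3 - 3)*(2 + 3)) = (167 - 1*26)*(390 + √0*5) = (167 - 26)*(390 + 0*5) = 141*(390 + 0) = 141*390 = 54990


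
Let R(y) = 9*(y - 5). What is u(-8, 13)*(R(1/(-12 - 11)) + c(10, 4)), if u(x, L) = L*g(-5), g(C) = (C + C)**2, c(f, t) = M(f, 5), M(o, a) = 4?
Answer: -1237600/23 ≈ -53809.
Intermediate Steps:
c(f, t) = 4
R(y) = -45 + 9*y (R(y) = 9*(-5 + y) = -45 + 9*y)
g(C) = 4*C**2 (g(C) = (2*C)**2 = 4*C**2)
u(x, L) = 100*L (u(x, L) = L*(4*(-5)**2) = L*(4*25) = L*100 = 100*L)
u(-8, 13)*(R(1/(-12 - 11)) + c(10, 4)) = (100*13)*((-45 + 9/(-12 - 11)) + 4) = 1300*((-45 + 9/(-23)) + 4) = 1300*((-45 + 9*(-1/23)) + 4) = 1300*((-45 - 9/23) + 4) = 1300*(-1044/23 + 4) = 1300*(-952/23) = -1237600/23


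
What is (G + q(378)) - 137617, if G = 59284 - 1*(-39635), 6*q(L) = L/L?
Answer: -232187/6 ≈ -38698.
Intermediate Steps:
q(L) = ⅙ (q(L) = (L/L)/6 = (⅙)*1 = ⅙)
G = 98919 (G = 59284 + 39635 = 98919)
(G + q(378)) - 137617 = (98919 + ⅙) - 137617 = 593515/6 - 137617 = -232187/6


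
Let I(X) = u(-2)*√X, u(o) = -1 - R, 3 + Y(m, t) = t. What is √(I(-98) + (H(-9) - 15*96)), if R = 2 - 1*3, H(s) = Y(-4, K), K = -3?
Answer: I*√1446 ≈ 38.026*I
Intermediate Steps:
Y(m, t) = -3 + t
H(s) = -6 (H(s) = -3 - 3 = -6)
R = -1 (R = 2 - 3 = -1)
u(o) = 0 (u(o) = -1 - 1*(-1) = -1 + 1 = 0)
I(X) = 0 (I(X) = 0*√X = 0)
√(I(-98) + (H(-9) - 15*96)) = √(0 + (-6 - 15*96)) = √(0 + (-6 - 1440)) = √(0 - 1446) = √(-1446) = I*√1446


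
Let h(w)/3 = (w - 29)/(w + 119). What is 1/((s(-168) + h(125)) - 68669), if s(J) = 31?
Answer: -61/4186846 ≈ -1.4569e-5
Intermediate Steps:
h(w) = 3*(-29 + w)/(119 + w) (h(w) = 3*((w - 29)/(w + 119)) = 3*((-29 + w)/(119 + w)) = 3*(-29 + w)/(119 + w))
1/((s(-168) + h(125)) - 68669) = 1/((31 + 3*(-29 + 125)/(119 + 125)) - 68669) = 1/((31 + 3*96/244) - 68669) = 1/((31 + 3*(1/244)*96) - 68669) = 1/((31 + 72/61) - 68669) = 1/(1963/61 - 68669) = 1/(-4186846/61) = -61/4186846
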